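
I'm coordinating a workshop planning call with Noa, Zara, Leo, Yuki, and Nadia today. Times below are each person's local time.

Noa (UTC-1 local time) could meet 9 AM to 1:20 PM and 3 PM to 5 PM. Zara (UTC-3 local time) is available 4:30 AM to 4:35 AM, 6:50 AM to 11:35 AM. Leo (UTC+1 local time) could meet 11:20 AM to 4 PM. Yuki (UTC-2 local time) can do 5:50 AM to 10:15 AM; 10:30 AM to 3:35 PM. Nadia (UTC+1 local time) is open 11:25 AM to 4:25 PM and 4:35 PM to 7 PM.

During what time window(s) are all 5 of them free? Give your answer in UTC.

Noa in UTC: 10:00-14:20, 16:00-18:00 (add 1h to convert from UTC-1).
Zara in UTC: 07:30-07:35, 09:50-14:35 (add 3h to convert from UTC-3).
Leo in UTC: 10:20-15:00 (subtract 1h to convert from UTC+1).
Yuki in UTC: 07:50-12:15, 12:30-17:35 (add 2h to convert from UTC-2).
Nadia in UTC: 10:25-15:25, 15:35-18:00 (subtract 1h to convert from UTC+1).
Noa ∩ Zara: 10:00-14:20.
Noa ∩ Zara ∩ Leo: 10:20-14:20.
Noa ∩ Zara ∩ Leo ∩ Yuki: 10:20-12:15, 12:30-14:20.
Noa ∩ Zara ∩ Leo ∩ Yuki ∩ Nadia: 10:25-12:15, 12:30-14:20.
So the common availability across everyone is 10:25-12:15, 12:30-14:20.

10:25-12:15, 12:30-14:20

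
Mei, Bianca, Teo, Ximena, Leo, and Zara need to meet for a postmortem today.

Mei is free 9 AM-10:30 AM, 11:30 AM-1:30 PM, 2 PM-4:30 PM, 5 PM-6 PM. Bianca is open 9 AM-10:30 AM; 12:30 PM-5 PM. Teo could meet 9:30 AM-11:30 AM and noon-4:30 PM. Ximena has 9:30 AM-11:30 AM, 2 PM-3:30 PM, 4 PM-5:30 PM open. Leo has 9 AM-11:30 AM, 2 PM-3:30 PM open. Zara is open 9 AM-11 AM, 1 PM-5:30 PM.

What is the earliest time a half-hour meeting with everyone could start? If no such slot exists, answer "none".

Mei ∩ Bianca: 09:00-10:30, 12:30-13:30, 14:00-16:30.
Mei ∩ Bianca ∩ Teo: 09:30-10:30, 12:30-13:30, 14:00-16:30.
Mei ∩ Bianca ∩ Teo ∩ Ximena: 09:30-10:30, 14:00-15:30, 16:00-16:30.
Mei ∩ Bianca ∩ Teo ∩ Ximena ∩ Leo: 09:30-10:30, 14:00-15:30.
Mei ∩ Bianca ∩ Teo ∩ Ximena ∩ Leo ∩ Zara: 09:30-10:30, 14:00-15:30.
The first common window of at least 30 minutes is 09:30-10:30, so the earliest start is 09:30.

09:30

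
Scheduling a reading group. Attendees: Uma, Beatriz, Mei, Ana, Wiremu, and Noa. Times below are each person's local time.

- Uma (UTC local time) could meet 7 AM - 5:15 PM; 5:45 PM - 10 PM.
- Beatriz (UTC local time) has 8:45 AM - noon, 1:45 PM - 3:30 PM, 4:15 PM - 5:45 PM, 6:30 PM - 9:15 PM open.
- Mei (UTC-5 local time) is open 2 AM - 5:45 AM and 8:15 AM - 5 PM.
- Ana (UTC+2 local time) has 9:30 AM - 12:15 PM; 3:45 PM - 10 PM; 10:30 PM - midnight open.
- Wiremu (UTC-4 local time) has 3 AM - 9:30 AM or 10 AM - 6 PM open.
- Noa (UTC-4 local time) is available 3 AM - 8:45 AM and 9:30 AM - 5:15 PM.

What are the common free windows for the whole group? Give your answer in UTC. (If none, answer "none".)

08:45-10:15, 14:00-15:30, 16:15-17:15, 18:30-20:00, 20:30-21:15

Uma in UTC: 07:00-17:15, 17:45-22:00.
Beatriz in UTC: 08:45-12:00, 13:45-15:30, 16:15-17:45, 18:30-21:15.
Mei in UTC: 07:00-10:45, 13:15-22:00 (add 5h to convert from UTC-5).
Ana in UTC: 07:30-10:15, 13:45-20:00, 20:30-22:00 (subtract 2h to convert from UTC+2).
Wiremu in UTC: 07:00-13:30, 14:00-22:00 (add 4h to convert from UTC-4).
Noa in UTC: 07:00-12:45, 13:30-21:15 (add 4h to convert from UTC-4).
Uma ∩ Beatriz: 08:45-12:00, 13:45-15:30, 16:15-17:15, 18:30-21:15.
Uma ∩ Beatriz ∩ Mei: 08:45-10:45, 13:45-15:30, 16:15-17:15, 18:30-21:15.
Uma ∩ Beatriz ∩ Mei ∩ Ana: 08:45-10:15, 13:45-15:30, 16:15-17:15, 18:30-20:00, 20:30-21:15.
Uma ∩ Beatriz ∩ Mei ∩ Ana ∩ Wiremu: 08:45-10:15, 14:00-15:30, 16:15-17:15, 18:30-20:00, 20:30-21:15.
Uma ∩ Beatriz ∩ Mei ∩ Ana ∩ Wiremu ∩ Noa: 08:45-10:15, 14:00-15:30, 16:15-17:15, 18:30-20:00, 20:30-21:15.
Those are the intersection windows.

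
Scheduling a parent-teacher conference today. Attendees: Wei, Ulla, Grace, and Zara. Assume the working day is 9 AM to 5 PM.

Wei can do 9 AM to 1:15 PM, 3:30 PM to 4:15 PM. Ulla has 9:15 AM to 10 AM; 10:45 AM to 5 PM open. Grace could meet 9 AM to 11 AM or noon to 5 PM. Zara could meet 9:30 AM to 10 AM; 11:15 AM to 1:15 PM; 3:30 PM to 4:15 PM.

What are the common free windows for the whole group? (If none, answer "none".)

Wei ∩ Ulla: 09:15-10:00, 10:45-13:15, 15:30-16:15.
Wei ∩ Ulla ∩ Grace: 09:15-10:00, 10:45-11:00, 12:00-13:15, 15:30-16:15.
Wei ∩ Ulla ∩ Grace ∩ Zara: 09:30-10:00, 12:00-13:15, 15:30-16:15.
So the common availability across everyone is 09:30-10:00, 12:00-13:15, 15:30-16:15.

09:30-10:00, 12:00-13:15, 15:30-16:15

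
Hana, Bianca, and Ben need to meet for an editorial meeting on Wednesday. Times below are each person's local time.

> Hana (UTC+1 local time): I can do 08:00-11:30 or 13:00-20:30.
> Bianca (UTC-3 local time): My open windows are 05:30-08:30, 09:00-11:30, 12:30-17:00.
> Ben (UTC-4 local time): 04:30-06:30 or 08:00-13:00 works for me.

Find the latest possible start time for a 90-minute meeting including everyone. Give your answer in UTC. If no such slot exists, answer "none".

15:30

Hana in UTC: 07:00-10:30, 12:00-19:30 (subtract 1h to convert from UTC+1).
Bianca in UTC: 08:30-11:30, 12:00-14:30, 15:30-20:00 (add 3h to convert from UTC-3).
Ben in UTC: 08:30-10:30, 12:00-17:00 (add 4h to convert from UTC-4).
Hana ∩ Bianca: 08:30-10:30, 12:00-14:30, 15:30-19:30.
Hana ∩ Bianca ∩ Ben: 08:30-10:30, 12:00-14:30, 15:30-17:00.
So the common availability across everyone is 08:30-10:30, 12:00-14:30, 15:30-17:00.
The last common window of at least 90 minutes is 15:30-17:00; a 90-minute meeting can start as late as 15:30 and still end by 17:00.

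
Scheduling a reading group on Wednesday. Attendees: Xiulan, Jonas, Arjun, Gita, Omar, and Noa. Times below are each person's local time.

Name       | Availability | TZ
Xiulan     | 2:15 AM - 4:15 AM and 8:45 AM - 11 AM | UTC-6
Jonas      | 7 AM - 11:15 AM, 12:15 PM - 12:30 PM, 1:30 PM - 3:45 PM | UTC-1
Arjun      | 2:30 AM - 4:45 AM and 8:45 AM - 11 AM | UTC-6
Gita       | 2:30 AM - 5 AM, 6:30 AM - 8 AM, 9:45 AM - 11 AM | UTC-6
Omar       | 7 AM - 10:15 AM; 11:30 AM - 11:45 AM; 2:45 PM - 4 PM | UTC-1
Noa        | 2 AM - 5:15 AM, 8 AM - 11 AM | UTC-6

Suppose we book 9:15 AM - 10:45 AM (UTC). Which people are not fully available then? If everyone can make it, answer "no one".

Xiulan

Xiulan in UTC: 08:15-10:15, 14:45-17:00 (add 6h to convert from UTC-6).
Jonas in UTC: 08:00-12:15, 13:15-13:30, 14:30-16:45 (add 1h to convert from UTC-1).
Arjun in UTC: 08:30-10:45, 14:45-17:00 (add 6h to convert from UTC-6).
Gita in UTC: 08:30-11:00, 12:30-14:00, 15:45-17:00 (add 6h to convert from UTC-6).
Omar in UTC: 08:00-11:15, 12:30-12:45, 15:45-17:00 (add 1h to convert from UTC-1).
Noa in UTC: 08:00-11:15, 14:00-17:00 (add 6h to convert from UTC-6).
Xiulan: not fully free for 09:15-10:45. Jonas: free for 09:15-10:45. Arjun: free for 09:15-10:45. Gita: free for 09:15-10:45. Omar: free for 09:15-10:45. Noa: free for 09:15-10:45.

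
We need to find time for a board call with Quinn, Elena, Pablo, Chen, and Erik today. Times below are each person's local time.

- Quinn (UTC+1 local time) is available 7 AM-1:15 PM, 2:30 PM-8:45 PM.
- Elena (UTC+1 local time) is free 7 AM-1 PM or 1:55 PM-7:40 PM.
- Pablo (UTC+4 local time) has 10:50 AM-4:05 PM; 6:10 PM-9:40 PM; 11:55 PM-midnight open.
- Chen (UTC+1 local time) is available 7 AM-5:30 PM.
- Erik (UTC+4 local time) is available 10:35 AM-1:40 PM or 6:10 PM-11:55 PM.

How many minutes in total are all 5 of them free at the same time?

Quinn in UTC: 06:00-12:15, 13:30-19:45 (subtract 1h to convert from UTC+1).
Elena in UTC: 06:00-12:00, 12:55-18:40 (subtract 1h to convert from UTC+1).
Pablo in UTC: 06:50-12:05, 14:10-17:40, 19:55-20:00 (subtract 4h to convert from UTC+4).
Chen in UTC: 06:00-16:30 (subtract 1h to convert from UTC+1).
Erik in UTC: 06:35-09:40, 14:10-19:55 (subtract 4h to convert from UTC+4).
Quinn ∩ Elena: 06:00-12:00, 13:30-18:40.
Quinn ∩ Elena ∩ Pablo: 06:50-12:00, 14:10-17:40.
Quinn ∩ Elena ∩ Pablo ∩ Chen: 06:50-12:00, 14:10-16:30.
Quinn ∩ Elena ∩ Pablo ∩ Chen ∩ Erik: 06:50-09:40, 14:10-16:30.
Those are the intersection windows.
Summing the common windows: 170 + 140 = 310 minutes.

310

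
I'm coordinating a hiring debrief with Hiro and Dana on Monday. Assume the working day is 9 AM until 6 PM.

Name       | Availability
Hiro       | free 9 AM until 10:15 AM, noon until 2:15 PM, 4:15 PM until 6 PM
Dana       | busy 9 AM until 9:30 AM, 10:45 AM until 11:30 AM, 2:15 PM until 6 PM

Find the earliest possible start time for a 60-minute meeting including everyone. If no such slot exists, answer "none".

12:00

Hiro free: 09:00-10:15, 12:00-14:15, 16:15-18:00.
Dana free: 09:30-10:45, 11:30-14:15 (invert busy blocks within the working day).
Hiro ∩ Dana: 09:30-10:15, 12:00-14:15.
The first common window of at least 60 minutes is 12:00-14:15, so the earliest start is 12:00.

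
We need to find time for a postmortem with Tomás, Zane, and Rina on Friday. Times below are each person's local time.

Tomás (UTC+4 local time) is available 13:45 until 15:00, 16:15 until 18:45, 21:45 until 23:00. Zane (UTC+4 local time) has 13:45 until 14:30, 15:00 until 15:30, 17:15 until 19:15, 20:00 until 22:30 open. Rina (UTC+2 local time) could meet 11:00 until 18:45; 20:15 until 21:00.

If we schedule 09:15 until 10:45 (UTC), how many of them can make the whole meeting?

1

Tomás in UTC: 09:45-11:00, 12:15-14:45, 17:45-19:00 (subtract 4h to convert from UTC+4).
Zane in UTC: 09:45-10:30, 11:00-11:30, 13:15-15:15, 16:00-18:30 (subtract 4h to convert from UTC+4).
Rina in UTC: 09:00-16:45, 18:15-19:00 (subtract 2h to convert from UTC+2).
Rina can make the full 09:15-10:45 slot — that's 1.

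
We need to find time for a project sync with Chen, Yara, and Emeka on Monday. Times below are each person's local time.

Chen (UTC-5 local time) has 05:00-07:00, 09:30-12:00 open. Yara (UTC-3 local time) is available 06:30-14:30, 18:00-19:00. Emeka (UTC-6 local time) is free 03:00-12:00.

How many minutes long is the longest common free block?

150

Chen in UTC: 10:00-12:00, 14:30-17:00 (add 5h to convert from UTC-5).
Yara in UTC: 09:30-17:30, 21:00-22:00 (add 3h to convert from UTC-3).
Emeka in UTC: 09:00-18:00 (add 6h to convert from UTC-6).
Chen ∩ Yara: 10:00-12:00, 14:30-17:00.
Chen ∩ Yara ∩ Emeka: 10:00-12:00, 14:30-17:00.
The longest is 14:30-17:00 at 150 minutes.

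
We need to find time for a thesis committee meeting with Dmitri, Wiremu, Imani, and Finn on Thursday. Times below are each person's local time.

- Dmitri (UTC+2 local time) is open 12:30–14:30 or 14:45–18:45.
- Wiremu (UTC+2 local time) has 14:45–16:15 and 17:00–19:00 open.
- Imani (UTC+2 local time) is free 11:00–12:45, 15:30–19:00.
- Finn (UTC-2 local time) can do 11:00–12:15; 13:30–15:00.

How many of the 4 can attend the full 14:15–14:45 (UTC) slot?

2

Dmitri in UTC: 10:30-12:30, 12:45-16:45 (subtract 2h to convert from UTC+2).
Wiremu in UTC: 12:45-14:15, 15:00-17:00 (subtract 2h to convert from UTC+2).
Imani in UTC: 09:00-10:45, 13:30-17:00 (subtract 2h to convert from UTC+2).
Finn in UTC: 13:00-14:15, 15:30-17:00 (add 2h to convert from UTC-2).
Dmitri and Imani can make the full 14:15-14:45 slot — that's 2.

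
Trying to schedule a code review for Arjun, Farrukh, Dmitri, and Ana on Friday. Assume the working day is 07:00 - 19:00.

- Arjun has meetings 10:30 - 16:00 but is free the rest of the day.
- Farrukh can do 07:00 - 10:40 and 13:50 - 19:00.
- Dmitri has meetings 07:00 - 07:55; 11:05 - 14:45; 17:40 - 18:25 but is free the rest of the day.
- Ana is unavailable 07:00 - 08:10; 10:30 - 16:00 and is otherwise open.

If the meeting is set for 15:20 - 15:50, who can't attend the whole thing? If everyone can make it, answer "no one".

Arjun free: 07:00-10:30, 16:00-19:00 (invert busy blocks within the working day).
Farrukh free: 07:00-10:40, 13:50-19:00.
Dmitri free: 07:55-11:05, 14:45-17:40, 18:25-19:00 (invert busy blocks within the working day).
Ana free: 08:10-10:30, 16:00-19:00 (invert busy blocks within the working day).
Arjun: not fully free for 15:20-15:50. Farrukh: free for 15:20-15:50. Dmitri: free for 15:20-15:50. Ana: not fully free for 15:20-15:50.

Ana, Arjun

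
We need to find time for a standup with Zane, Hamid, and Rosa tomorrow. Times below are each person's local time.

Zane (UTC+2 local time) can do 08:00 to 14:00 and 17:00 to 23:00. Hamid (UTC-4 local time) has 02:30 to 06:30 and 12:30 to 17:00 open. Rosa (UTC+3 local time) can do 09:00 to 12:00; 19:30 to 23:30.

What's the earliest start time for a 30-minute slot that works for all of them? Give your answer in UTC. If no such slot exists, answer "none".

06:30

Zane in UTC: 06:00-12:00, 15:00-21:00 (subtract 2h to convert from UTC+2).
Hamid in UTC: 06:30-10:30, 16:30-21:00 (add 4h to convert from UTC-4).
Rosa in UTC: 06:00-09:00, 16:30-20:30 (subtract 3h to convert from UTC+3).
Zane ∩ Hamid: 06:30-10:30, 16:30-21:00.
Zane ∩ Hamid ∩ Rosa: 06:30-09:00, 16:30-20:30.
The first common window of at least 30 minutes is 06:30-09:00, so the earliest start is 06:30.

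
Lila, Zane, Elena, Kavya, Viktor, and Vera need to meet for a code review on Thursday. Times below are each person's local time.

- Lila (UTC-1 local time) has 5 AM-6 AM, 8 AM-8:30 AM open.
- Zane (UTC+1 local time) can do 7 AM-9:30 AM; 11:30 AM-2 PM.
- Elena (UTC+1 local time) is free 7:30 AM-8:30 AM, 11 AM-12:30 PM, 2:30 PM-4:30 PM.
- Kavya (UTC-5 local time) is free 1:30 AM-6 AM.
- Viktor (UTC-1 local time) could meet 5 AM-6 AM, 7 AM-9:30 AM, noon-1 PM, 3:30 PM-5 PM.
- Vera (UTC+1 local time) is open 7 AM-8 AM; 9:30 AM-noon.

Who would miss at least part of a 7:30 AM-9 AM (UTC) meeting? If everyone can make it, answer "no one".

Lila in UTC: 06:00-07:00, 09:00-09:30 (add 1h to convert from UTC-1).
Zane in UTC: 06:00-08:30, 10:30-13:00 (subtract 1h to convert from UTC+1).
Elena in UTC: 06:30-07:30, 10:00-11:30, 13:30-15:30 (subtract 1h to convert from UTC+1).
Kavya in UTC: 06:30-11:00 (add 5h to convert from UTC-5).
Viktor in UTC: 06:00-07:00, 08:00-10:30, 13:00-14:00, 16:30-18:00 (add 1h to convert from UTC-1).
Vera in UTC: 06:00-07:00, 08:30-11:00 (subtract 1h to convert from UTC+1).
Lila: not fully free for 07:30-09:00. Zane: not fully free for 07:30-09:00. Elena: not fully free for 07:30-09:00. Kavya: free for 07:30-09:00. Viktor: not fully free for 07:30-09:00. Vera: not fully free for 07:30-09:00.

Elena, Lila, Vera, Viktor, Zane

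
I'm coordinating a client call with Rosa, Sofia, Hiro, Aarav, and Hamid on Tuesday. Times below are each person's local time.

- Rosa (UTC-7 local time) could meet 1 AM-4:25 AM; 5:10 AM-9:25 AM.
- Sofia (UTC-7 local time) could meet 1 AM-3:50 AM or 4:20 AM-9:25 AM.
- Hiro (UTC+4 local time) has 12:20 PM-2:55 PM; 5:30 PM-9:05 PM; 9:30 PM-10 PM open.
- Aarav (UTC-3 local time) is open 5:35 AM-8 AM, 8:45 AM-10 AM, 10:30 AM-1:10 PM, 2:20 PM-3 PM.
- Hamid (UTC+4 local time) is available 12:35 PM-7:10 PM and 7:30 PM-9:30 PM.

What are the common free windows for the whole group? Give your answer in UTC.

08:35-10:50, 13:30-15:10, 15:30-16:10

Rosa in UTC: 08:00-11:25, 12:10-16:25 (add 7h to convert from UTC-7).
Sofia in UTC: 08:00-10:50, 11:20-16:25 (add 7h to convert from UTC-7).
Hiro in UTC: 08:20-10:55, 13:30-17:05, 17:30-18:00 (subtract 4h to convert from UTC+4).
Aarav in UTC: 08:35-11:00, 11:45-13:00, 13:30-16:10, 17:20-18:00 (add 3h to convert from UTC-3).
Hamid in UTC: 08:35-15:10, 15:30-17:30 (subtract 4h to convert from UTC+4).
Rosa ∩ Sofia: 08:00-10:50, 11:20-11:25, 12:10-16:25.
Rosa ∩ Sofia ∩ Hiro: 08:20-10:50, 13:30-16:25.
Rosa ∩ Sofia ∩ Hiro ∩ Aarav: 08:35-10:50, 13:30-16:10.
Rosa ∩ Sofia ∩ Hiro ∩ Aarav ∩ Hamid: 08:35-10:50, 13:30-15:10, 15:30-16:10.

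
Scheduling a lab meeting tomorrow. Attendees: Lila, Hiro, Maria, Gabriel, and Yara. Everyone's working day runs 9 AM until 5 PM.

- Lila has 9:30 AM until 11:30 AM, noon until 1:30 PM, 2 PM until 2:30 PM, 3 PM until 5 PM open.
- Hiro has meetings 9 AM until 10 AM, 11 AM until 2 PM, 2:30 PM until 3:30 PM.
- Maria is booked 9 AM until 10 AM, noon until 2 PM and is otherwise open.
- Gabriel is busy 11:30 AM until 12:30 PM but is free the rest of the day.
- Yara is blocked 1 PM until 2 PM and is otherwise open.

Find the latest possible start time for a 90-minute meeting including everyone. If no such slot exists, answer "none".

Lila free: 09:30-11:30, 12:00-13:30, 14:00-14:30, 15:00-17:00.
Hiro free: 10:00-11:00, 14:00-14:30, 15:30-17:00 (invert busy blocks within the working day).
Maria free: 10:00-12:00, 14:00-17:00 (invert busy blocks within the working day).
Gabriel free: 09:00-11:30, 12:30-17:00 (invert busy blocks within the working day).
Yara free: 09:00-13:00, 14:00-17:00 (invert busy blocks within the working day).
Lila ∩ Hiro: 10:00-11:00, 14:00-14:30, 15:30-17:00.
Lila ∩ Hiro ∩ Maria: 10:00-11:00, 14:00-14:30, 15:30-17:00.
Lila ∩ Hiro ∩ Maria ∩ Gabriel: 10:00-11:00, 14:00-14:30, 15:30-17:00.
Lila ∩ Hiro ∩ Maria ∩ Gabriel ∩ Yara: 10:00-11:00, 14:00-14:30, 15:30-17:00.
The last common window of at least 90 minutes is 15:30-17:00; a 90-minute meeting can start as late as 15:30 and still end by 17:00.

15:30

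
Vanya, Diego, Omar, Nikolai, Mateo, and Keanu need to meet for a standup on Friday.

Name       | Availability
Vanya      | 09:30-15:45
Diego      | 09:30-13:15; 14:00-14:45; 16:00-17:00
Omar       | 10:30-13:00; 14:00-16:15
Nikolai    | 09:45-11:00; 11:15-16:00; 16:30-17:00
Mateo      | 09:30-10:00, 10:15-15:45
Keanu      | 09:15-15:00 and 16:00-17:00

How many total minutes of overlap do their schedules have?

Vanya ∩ Diego: 09:30-13:15, 14:00-14:45.
Vanya ∩ Diego ∩ Omar: 10:30-13:00, 14:00-14:45.
Vanya ∩ Diego ∩ Omar ∩ Nikolai: 10:30-11:00, 11:15-13:00, 14:00-14:45.
Vanya ∩ Diego ∩ Omar ∩ Nikolai ∩ Mateo: 10:30-11:00, 11:15-13:00, 14:00-14:45.
Vanya ∩ Diego ∩ Omar ∩ Nikolai ∩ Mateo ∩ Keanu: 10:30-11:00, 11:15-13:00, 14:00-14:45.
Summing the common windows: 30 + 105 + 45 = 180 minutes.

180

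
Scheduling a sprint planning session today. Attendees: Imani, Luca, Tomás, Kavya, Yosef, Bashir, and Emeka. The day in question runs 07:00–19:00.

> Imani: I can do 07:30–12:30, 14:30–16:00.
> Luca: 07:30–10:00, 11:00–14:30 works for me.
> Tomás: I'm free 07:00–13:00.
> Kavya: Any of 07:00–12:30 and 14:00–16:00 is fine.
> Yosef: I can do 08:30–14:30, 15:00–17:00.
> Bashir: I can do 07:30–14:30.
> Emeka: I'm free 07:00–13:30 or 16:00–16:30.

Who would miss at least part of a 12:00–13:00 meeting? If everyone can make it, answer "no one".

Imani, Kavya

Imani: not fully free for 12:00-13:00. Luca: free for 12:00-13:00. Tomás: free for 12:00-13:00. Kavya: not fully free for 12:00-13:00. Yosef: free for 12:00-13:00. Bashir: free for 12:00-13:00. Emeka: free for 12:00-13:00.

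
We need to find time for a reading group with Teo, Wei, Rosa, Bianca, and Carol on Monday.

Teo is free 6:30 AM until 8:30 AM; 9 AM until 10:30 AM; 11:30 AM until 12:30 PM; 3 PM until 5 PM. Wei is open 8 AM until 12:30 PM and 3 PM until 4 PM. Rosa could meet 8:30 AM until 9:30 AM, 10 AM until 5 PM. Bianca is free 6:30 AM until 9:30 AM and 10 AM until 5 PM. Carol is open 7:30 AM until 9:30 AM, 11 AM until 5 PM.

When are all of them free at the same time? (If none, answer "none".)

09:00-09:30, 11:30-12:30, 15:00-16:00

Teo ∩ Wei: 08:00-08:30, 09:00-10:30, 11:30-12:30, 15:00-16:00.
Teo ∩ Wei ∩ Rosa: 09:00-09:30, 10:00-10:30, 11:30-12:30, 15:00-16:00.
Teo ∩ Wei ∩ Rosa ∩ Bianca: 09:00-09:30, 10:00-10:30, 11:30-12:30, 15:00-16:00.
Teo ∩ Wei ∩ Rosa ∩ Bianca ∩ Carol: 09:00-09:30, 11:30-12:30, 15:00-16:00.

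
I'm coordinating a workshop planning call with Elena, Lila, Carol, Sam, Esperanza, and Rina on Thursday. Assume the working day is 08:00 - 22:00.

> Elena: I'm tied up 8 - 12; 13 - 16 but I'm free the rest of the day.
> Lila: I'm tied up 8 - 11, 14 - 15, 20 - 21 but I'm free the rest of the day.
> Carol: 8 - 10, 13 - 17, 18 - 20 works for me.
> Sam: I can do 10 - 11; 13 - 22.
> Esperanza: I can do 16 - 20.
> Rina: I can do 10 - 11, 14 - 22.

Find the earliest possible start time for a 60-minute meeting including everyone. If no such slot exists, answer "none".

Elena free: 12:00-13:00, 16:00-22:00 (invert busy blocks within the working day).
Lila free: 11:00-14:00, 15:00-20:00, 21:00-22:00 (invert busy blocks within the working day).
Carol free: 08:00-10:00, 13:00-17:00, 18:00-20:00.
Sam free: 10:00-11:00, 13:00-22:00.
Esperanza free: 16:00-20:00.
Rina free: 10:00-11:00, 14:00-22:00.
Elena ∩ Lila: 12:00-13:00, 16:00-20:00, 21:00-22:00.
Elena ∩ Lila ∩ Carol: 16:00-17:00, 18:00-20:00.
Elena ∩ Lila ∩ Carol ∩ Sam: 16:00-17:00, 18:00-20:00.
Elena ∩ Lila ∩ Carol ∩ Sam ∩ Esperanza: 16:00-17:00, 18:00-20:00.
Elena ∩ Lila ∩ Carol ∩ Sam ∩ Esperanza ∩ Rina: 16:00-17:00, 18:00-20:00.
So the common availability across everyone is 16:00-17:00, 18:00-20:00.
The first common window of at least 60 minutes is 16:00-17:00, so the earliest start is 16:00.

16:00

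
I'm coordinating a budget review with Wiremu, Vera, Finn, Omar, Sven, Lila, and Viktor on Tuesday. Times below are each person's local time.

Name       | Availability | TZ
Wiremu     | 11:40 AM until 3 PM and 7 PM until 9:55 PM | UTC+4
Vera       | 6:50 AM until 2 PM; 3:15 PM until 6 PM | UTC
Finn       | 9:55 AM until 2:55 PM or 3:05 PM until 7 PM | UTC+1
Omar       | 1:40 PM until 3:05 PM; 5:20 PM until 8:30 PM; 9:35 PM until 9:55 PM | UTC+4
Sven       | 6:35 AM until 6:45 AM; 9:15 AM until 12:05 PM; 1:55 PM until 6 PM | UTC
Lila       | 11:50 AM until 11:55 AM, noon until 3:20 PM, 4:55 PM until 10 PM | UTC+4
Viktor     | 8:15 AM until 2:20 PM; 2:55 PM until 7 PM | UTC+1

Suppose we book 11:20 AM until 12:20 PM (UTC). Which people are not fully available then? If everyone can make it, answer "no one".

Lila, Omar, Sven, Wiremu

Wiremu in UTC: 07:40-11:00, 15:00-17:55 (subtract 4h to convert from UTC+4).
Vera in UTC: 06:50-14:00, 15:15-18:00.
Finn in UTC: 08:55-13:55, 14:05-18:00 (subtract 1h to convert from UTC+1).
Omar in UTC: 09:40-11:05, 13:20-16:30, 17:35-17:55 (subtract 4h to convert from UTC+4).
Sven in UTC: 06:35-06:45, 09:15-12:05, 13:55-18:00.
Lila in UTC: 07:50-07:55, 08:00-11:20, 12:55-18:00 (subtract 4h to convert from UTC+4).
Viktor in UTC: 07:15-13:20, 13:55-18:00 (subtract 1h to convert from UTC+1).
Wiremu: not fully free for 11:20-12:20. Vera: free for 11:20-12:20. Finn: free for 11:20-12:20. Omar: not fully free for 11:20-12:20. Sven: not fully free for 11:20-12:20. Lila: not fully free for 11:20-12:20. Viktor: free for 11:20-12:20.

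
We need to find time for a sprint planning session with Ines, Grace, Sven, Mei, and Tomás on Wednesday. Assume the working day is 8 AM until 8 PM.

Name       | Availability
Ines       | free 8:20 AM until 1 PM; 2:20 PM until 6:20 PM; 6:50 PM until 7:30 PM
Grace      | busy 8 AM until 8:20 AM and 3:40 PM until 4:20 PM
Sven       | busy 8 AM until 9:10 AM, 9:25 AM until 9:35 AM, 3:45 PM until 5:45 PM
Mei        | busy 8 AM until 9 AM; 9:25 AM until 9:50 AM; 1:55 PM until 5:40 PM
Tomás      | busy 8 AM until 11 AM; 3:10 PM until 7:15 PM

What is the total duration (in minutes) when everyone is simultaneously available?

Ines free: 08:20-13:00, 14:20-18:20, 18:50-19:30.
Grace free: 08:20-15:40, 16:20-20:00 (invert busy blocks within the working day).
Sven free: 09:10-09:25, 09:35-15:45, 17:45-20:00 (invert busy blocks within the working day).
Mei free: 09:00-09:25, 09:50-13:55, 17:40-20:00 (invert busy blocks within the working day).
Tomás free: 11:00-15:10, 19:15-20:00 (invert busy blocks within the working day).
Ines ∩ Grace: 08:20-13:00, 14:20-15:40, 16:20-18:20, 18:50-19:30.
Ines ∩ Grace ∩ Sven: 09:10-09:25, 09:35-13:00, 14:20-15:40, 17:45-18:20, 18:50-19:30.
Ines ∩ Grace ∩ Sven ∩ Mei: 09:10-09:25, 09:50-13:00, 17:45-18:20, 18:50-19:30.
Ines ∩ Grace ∩ Sven ∩ Mei ∩ Tomás: 11:00-13:00, 19:15-19:30.
Summing the common windows: 120 + 15 = 135 minutes.

135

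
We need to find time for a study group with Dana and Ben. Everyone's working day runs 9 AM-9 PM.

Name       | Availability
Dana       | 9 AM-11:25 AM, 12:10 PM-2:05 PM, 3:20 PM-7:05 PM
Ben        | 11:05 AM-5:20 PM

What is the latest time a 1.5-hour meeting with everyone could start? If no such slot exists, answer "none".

Dana ∩ Ben: 11:05-11:25, 12:10-14:05, 15:20-17:20.
The last common window of at least 90 minutes is 15:20-17:20; a 90-minute meeting can start as late as 15:50 and still end by 17:20.

15:50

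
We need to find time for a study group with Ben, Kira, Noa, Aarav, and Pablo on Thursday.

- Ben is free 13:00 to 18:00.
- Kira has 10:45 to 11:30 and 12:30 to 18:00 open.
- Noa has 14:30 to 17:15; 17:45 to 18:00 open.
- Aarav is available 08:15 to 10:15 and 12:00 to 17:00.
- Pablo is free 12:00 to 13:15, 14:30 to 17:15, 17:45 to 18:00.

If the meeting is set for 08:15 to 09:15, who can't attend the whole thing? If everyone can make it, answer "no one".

Ben: not fully free for 08:15-09:15. Kira: not fully free for 08:15-09:15. Noa: not fully free for 08:15-09:15. Aarav: free for 08:15-09:15. Pablo: not fully free for 08:15-09:15.

Ben, Kira, Noa, Pablo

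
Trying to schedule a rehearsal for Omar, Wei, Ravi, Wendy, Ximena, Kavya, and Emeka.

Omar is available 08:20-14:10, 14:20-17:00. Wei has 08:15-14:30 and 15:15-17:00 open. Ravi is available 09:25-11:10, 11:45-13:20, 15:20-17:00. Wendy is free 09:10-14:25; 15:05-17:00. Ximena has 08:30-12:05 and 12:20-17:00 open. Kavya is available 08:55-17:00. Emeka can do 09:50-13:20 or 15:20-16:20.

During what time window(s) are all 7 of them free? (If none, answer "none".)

Omar ∩ Wei: 08:20-14:10, 14:20-14:30, 15:15-17:00.
Omar ∩ Wei ∩ Ravi: 09:25-11:10, 11:45-13:20, 15:20-17:00.
Omar ∩ Wei ∩ Ravi ∩ Wendy: 09:25-11:10, 11:45-13:20, 15:20-17:00.
Omar ∩ Wei ∩ Ravi ∩ Wendy ∩ Ximena: 09:25-11:10, 11:45-12:05, 12:20-13:20, 15:20-17:00.
Omar ∩ Wei ∩ Ravi ∩ Wendy ∩ Ximena ∩ Kavya: 09:25-11:10, 11:45-12:05, 12:20-13:20, 15:20-17:00.
Omar ∩ Wei ∩ Ravi ∩ Wendy ∩ Ximena ∩ Kavya ∩ Emeka: 09:50-11:10, 11:45-12:05, 12:20-13:20, 15:20-16:20.

09:50-11:10, 11:45-12:05, 12:20-13:20, 15:20-16:20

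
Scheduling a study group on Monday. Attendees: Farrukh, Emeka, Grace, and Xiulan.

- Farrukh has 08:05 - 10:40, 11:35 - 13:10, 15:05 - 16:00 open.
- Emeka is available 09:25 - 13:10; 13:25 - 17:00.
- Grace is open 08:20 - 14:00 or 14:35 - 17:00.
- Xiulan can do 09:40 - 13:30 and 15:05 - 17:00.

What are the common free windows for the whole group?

09:40-10:40, 11:35-13:10, 15:05-16:00

Farrukh ∩ Emeka: 09:25-10:40, 11:35-13:10, 15:05-16:00.
Farrukh ∩ Emeka ∩ Grace: 09:25-10:40, 11:35-13:10, 15:05-16:00.
Farrukh ∩ Emeka ∩ Grace ∩ Xiulan: 09:40-10:40, 11:35-13:10, 15:05-16:00.
So the common availability across everyone is 09:40-10:40, 11:35-13:10, 15:05-16:00.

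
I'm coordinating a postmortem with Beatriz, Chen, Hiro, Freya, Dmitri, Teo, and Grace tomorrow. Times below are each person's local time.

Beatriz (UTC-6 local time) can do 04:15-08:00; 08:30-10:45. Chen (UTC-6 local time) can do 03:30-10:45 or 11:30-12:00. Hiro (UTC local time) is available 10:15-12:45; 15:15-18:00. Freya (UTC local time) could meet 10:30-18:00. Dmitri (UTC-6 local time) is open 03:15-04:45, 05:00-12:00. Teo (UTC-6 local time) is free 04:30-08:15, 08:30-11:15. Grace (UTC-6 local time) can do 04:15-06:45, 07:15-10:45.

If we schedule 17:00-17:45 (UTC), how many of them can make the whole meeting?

Beatriz in UTC: 10:15-14:00, 14:30-16:45 (add 6h to convert from UTC-6).
Chen in UTC: 09:30-16:45, 17:30-18:00 (add 6h to convert from UTC-6).
Hiro in UTC: 10:15-12:45, 15:15-18:00.
Freya in UTC: 10:30-18:00.
Dmitri in UTC: 09:15-10:45, 11:00-18:00 (add 6h to convert from UTC-6).
Teo in UTC: 10:30-14:15, 14:30-17:15 (add 6h to convert from UTC-6).
Grace in UTC: 10:15-12:45, 13:15-16:45 (add 6h to convert from UTC-6).
Hiro, Freya, and Dmitri can make the full 17:00-17:45 slot — that's 3.

3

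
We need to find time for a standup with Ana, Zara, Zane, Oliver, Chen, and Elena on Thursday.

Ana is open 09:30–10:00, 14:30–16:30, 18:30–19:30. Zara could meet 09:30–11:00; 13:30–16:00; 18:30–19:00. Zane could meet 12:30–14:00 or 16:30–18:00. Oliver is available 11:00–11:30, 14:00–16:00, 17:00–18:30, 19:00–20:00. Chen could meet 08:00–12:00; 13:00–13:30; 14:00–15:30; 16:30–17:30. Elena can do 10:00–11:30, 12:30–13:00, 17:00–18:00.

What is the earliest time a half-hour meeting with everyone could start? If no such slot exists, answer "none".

none

Ana ∩ Zara: 09:30-10:00, 14:30-16:00, 18:30-19:00.
Ana ∩ Zara ∩ Zane: ∅.
Ana ∩ Zara ∩ Zane ∩ Oliver: ∅.
Ana ∩ Zara ∩ Zane ∩ Oliver ∩ Chen: ∅.
Ana ∩ Zara ∩ Zane ∩ Oliver ∩ Chen ∩ Elena: ∅.
There is no time when everyone is free.
No common window is at least 30 minutes long.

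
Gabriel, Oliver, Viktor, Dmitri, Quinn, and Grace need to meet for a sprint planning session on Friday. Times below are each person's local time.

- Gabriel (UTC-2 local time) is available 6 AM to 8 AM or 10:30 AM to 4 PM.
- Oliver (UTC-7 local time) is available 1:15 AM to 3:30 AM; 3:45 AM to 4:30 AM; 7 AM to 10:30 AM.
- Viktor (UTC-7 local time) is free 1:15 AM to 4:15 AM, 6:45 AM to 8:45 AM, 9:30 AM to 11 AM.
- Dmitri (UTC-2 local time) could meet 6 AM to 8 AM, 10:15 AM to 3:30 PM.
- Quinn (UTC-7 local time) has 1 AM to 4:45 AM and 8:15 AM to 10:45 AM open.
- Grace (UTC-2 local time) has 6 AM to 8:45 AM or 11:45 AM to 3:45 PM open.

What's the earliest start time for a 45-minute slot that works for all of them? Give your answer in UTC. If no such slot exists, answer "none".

Gabriel in UTC: 08:00-10:00, 12:30-18:00 (add 2h to convert from UTC-2).
Oliver in UTC: 08:15-10:30, 10:45-11:30, 14:00-17:30 (add 7h to convert from UTC-7).
Viktor in UTC: 08:15-11:15, 13:45-15:45, 16:30-18:00 (add 7h to convert from UTC-7).
Dmitri in UTC: 08:00-10:00, 12:15-17:30 (add 2h to convert from UTC-2).
Quinn in UTC: 08:00-11:45, 15:15-17:45 (add 7h to convert from UTC-7).
Grace in UTC: 08:00-10:45, 13:45-17:45 (add 2h to convert from UTC-2).
Gabriel ∩ Oliver: 08:15-10:00, 14:00-17:30.
Gabriel ∩ Oliver ∩ Viktor: 08:15-10:00, 14:00-15:45, 16:30-17:30.
Gabriel ∩ Oliver ∩ Viktor ∩ Dmitri: 08:15-10:00, 14:00-15:45, 16:30-17:30.
Gabriel ∩ Oliver ∩ Viktor ∩ Dmitri ∩ Quinn: 08:15-10:00, 15:15-15:45, 16:30-17:30.
Gabriel ∩ Oliver ∩ Viktor ∩ Dmitri ∩ Quinn ∩ Grace: 08:15-10:00, 15:15-15:45, 16:30-17:30.
The first common window of at least 45 minutes is 08:15-10:00, so the earliest start is 08:15.

08:15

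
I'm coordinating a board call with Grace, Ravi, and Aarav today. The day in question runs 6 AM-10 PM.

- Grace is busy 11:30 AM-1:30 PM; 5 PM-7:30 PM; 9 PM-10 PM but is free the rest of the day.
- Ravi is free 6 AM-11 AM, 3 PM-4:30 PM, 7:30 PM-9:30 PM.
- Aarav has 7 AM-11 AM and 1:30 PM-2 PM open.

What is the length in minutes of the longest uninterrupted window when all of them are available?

Grace free: 06:00-11:30, 13:30-17:00, 19:30-21:00 (invert busy blocks within the working day).
Ravi free: 06:00-11:00, 15:00-16:30, 19:30-21:30.
Aarav free: 07:00-11:00, 13:30-14:00.
Grace ∩ Ravi: 06:00-11:00, 15:00-16:30, 19:30-21:00.
Grace ∩ Ravi ∩ Aarav: 07:00-11:00.
The longest is 07:00-11:00 at 240 minutes.

240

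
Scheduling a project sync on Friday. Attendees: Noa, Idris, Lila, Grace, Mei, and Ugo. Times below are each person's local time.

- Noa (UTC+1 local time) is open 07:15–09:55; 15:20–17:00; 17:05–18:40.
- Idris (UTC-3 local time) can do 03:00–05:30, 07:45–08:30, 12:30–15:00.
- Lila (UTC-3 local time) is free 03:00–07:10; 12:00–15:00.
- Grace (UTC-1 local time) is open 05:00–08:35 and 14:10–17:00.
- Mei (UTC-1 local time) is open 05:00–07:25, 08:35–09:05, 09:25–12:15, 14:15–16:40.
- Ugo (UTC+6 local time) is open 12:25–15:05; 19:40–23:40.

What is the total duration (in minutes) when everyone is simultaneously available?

Noa in UTC: 06:15-08:55, 14:20-16:00, 16:05-17:40 (subtract 1h to convert from UTC+1).
Idris in UTC: 06:00-08:30, 10:45-11:30, 15:30-18:00 (add 3h to convert from UTC-3).
Lila in UTC: 06:00-10:10, 15:00-18:00 (add 3h to convert from UTC-3).
Grace in UTC: 06:00-09:35, 15:10-18:00 (add 1h to convert from UTC-1).
Mei in UTC: 06:00-08:25, 09:35-10:05, 10:25-13:15, 15:15-17:40 (add 1h to convert from UTC-1).
Ugo in UTC: 06:25-09:05, 13:40-17:40 (subtract 6h to convert from UTC+6).
Noa ∩ Idris: 06:15-08:30, 15:30-16:00, 16:05-17:40.
Noa ∩ Idris ∩ Lila: 06:15-08:30, 15:30-16:00, 16:05-17:40.
Noa ∩ Idris ∩ Lila ∩ Grace: 06:15-08:30, 15:30-16:00, 16:05-17:40.
Noa ∩ Idris ∩ Lila ∩ Grace ∩ Mei: 06:15-08:25, 15:30-16:00, 16:05-17:40.
Noa ∩ Idris ∩ Lila ∩ Grace ∩ Mei ∩ Ugo: 06:25-08:25, 15:30-16:00, 16:05-17:40.
So the common availability across everyone is 06:25-08:25, 15:30-16:00, 16:05-17:40.
Summing the common windows: 120 + 30 + 95 = 245 minutes.

245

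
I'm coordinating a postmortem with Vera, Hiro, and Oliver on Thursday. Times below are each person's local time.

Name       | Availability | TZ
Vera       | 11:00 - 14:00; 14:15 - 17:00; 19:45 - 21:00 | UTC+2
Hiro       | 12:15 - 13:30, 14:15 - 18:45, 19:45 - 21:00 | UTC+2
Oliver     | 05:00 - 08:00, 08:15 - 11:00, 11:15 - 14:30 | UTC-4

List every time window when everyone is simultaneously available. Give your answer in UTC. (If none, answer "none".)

10:15-11:30, 12:15-15:00, 17:45-18:30

Vera in UTC: 09:00-12:00, 12:15-15:00, 17:45-19:00 (subtract 2h to convert from UTC+2).
Hiro in UTC: 10:15-11:30, 12:15-16:45, 17:45-19:00 (subtract 2h to convert from UTC+2).
Oliver in UTC: 09:00-12:00, 12:15-15:00, 15:15-18:30 (add 4h to convert from UTC-4).
Vera ∩ Hiro: 10:15-11:30, 12:15-15:00, 17:45-19:00.
Vera ∩ Hiro ∩ Oliver: 10:15-11:30, 12:15-15:00, 17:45-18:30.
So the common availability across everyone is 10:15-11:30, 12:15-15:00, 17:45-18:30.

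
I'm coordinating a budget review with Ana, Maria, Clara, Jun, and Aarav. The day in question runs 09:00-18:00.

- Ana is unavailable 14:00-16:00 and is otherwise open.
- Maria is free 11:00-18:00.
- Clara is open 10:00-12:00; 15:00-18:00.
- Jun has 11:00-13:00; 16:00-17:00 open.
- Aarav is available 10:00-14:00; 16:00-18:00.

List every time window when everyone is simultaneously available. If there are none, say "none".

11:00-12:00, 16:00-17:00

Ana free: 09:00-14:00, 16:00-18:00 (invert busy blocks within the working day).
Maria free: 11:00-18:00.
Clara free: 10:00-12:00, 15:00-18:00.
Jun free: 11:00-13:00, 16:00-17:00.
Aarav free: 10:00-14:00, 16:00-18:00.
Ana ∩ Maria: 11:00-14:00, 16:00-18:00.
Ana ∩ Maria ∩ Clara: 11:00-12:00, 16:00-18:00.
Ana ∩ Maria ∩ Clara ∩ Jun: 11:00-12:00, 16:00-17:00.
Ana ∩ Maria ∩ Clara ∩ Jun ∩ Aarav: 11:00-12:00, 16:00-17:00.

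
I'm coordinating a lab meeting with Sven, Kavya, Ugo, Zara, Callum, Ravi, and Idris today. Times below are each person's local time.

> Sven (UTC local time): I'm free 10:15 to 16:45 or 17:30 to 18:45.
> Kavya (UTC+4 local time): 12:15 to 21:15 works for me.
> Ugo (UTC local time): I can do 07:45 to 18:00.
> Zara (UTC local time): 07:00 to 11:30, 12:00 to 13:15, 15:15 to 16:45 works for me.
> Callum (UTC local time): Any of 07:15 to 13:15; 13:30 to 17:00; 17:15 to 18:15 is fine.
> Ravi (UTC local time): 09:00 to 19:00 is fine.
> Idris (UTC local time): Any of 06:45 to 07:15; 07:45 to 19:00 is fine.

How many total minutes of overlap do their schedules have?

240

Sven in UTC: 10:15-16:45, 17:30-18:45.
Kavya in UTC: 08:15-17:15 (subtract 4h to convert from UTC+4).
Ugo in UTC: 07:45-18:00.
Zara in UTC: 07:00-11:30, 12:00-13:15, 15:15-16:45.
Callum in UTC: 07:15-13:15, 13:30-17:00, 17:15-18:15.
Ravi in UTC: 09:00-19:00.
Idris in UTC: 06:45-07:15, 07:45-19:00.
Sven ∩ Kavya: 10:15-16:45.
Sven ∩ Kavya ∩ Ugo: 10:15-16:45.
Sven ∩ Kavya ∩ Ugo ∩ Zara: 10:15-11:30, 12:00-13:15, 15:15-16:45.
Sven ∩ Kavya ∩ Ugo ∩ Zara ∩ Callum: 10:15-11:30, 12:00-13:15, 15:15-16:45.
Sven ∩ Kavya ∩ Ugo ∩ Zara ∩ Callum ∩ Ravi: 10:15-11:30, 12:00-13:15, 15:15-16:45.
Sven ∩ Kavya ∩ Ugo ∩ Zara ∩ Callum ∩ Ravi ∩ Idris: 10:15-11:30, 12:00-13:15, 15:15-16:45.
Summing the common windows: 75 + 75 + 90 = 240 minutes.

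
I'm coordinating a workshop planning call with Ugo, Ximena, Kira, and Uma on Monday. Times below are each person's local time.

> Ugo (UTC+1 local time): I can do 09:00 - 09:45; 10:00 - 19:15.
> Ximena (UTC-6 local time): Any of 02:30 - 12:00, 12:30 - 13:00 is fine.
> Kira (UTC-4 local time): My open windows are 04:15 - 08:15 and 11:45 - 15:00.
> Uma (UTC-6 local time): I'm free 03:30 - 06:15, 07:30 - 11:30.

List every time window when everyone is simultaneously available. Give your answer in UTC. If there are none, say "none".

Ugo in UTC: 08:00-08:45, 09:00-18:15 (subtract 1h to convert from UTC+1).
Ximena in UTC: 08:30-18:00, 18:30-19:00 (add 6h to convert from UTC-6).
Kira in UTC: 08:15-12:15, 15:45-19:00 (add 4h to convert from UTC-4).
Uma in UTC: 09:30-12:15, 13:30-17:30 (add 6h to convert from UTC-6).
Ugo ∩ Ximena: 08:30-08:45, 09:00-18:00.
Ugo ∩ Ximena ∩ Kira: 08:30-08:45, 09:00-12:15, 15:45-18:00.
Ugo ∩ Ximena ∩ Kira ∩ Uma: 09:30-12:15, 15:45-17:30.

09:30-12:15, 15:45-17:30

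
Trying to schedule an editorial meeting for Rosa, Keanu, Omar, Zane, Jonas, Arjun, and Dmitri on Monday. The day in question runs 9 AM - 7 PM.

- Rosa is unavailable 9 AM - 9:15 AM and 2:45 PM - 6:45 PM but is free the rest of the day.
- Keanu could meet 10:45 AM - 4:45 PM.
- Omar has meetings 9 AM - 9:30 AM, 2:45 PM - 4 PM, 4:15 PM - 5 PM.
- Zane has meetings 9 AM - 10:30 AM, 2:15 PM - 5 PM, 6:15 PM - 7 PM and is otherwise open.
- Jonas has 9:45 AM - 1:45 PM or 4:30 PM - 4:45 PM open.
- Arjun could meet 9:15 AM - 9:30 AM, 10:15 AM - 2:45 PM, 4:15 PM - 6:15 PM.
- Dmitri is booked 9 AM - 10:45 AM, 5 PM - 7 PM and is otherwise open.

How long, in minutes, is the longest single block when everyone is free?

Rosa free: 09:15-14:45, 18:45-19:00 (invert busy blocks within the working day).
Keanu free: 10:45-16:45.
Omar free: 09:30-14:45, 16:00-16:15, 17:00-19:00 (invert busy blocks within the working day).
Zane free: 10:30-14:15, 17:00-18:15 (invert busy blocks within the working day).
Jonas free: 09:45-13:45, 16:30-16:45.
Arjun free: 09:15-09:30, 10:15-14:45, 16:15-18:15.
Dmitri free: 10:45-17:00 (invert busy blocks within the working day).
Rosa ∩ Keanu: 10:45-14:45.
Rosa ∩ Keanu ∩ Omar: 10:45-14:45.
Rosa ∩ Keanu ∩ Omar ∩ Zane: 10:45-14:15.
Rosa ∩ Keanu ∩ Omar ∩ Zane ∩ Jonas: 10:45-13:45.
Rosa ∩ Keanu ∩ Omar ∩ Zane ∩ Jonas ∩ Arjun: 10:45-13:45.
Rosa ∩ Keanu ∩ Omar ∩ Zane ∩ Jonas ∩ Arjun ∩ Dmitri: 10:45-13:45.
The longest is 10:45-13:45 at 180 minutes.

180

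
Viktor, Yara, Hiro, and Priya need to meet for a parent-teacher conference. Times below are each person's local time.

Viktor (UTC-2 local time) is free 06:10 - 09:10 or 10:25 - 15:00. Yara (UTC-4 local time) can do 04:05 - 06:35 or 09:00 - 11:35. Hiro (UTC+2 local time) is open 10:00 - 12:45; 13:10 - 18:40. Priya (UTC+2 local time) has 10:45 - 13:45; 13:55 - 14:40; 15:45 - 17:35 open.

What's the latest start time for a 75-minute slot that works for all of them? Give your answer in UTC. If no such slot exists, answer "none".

Viktor in UTC: 08:10-11:10, 12:25-17:00 (add 2h to convert from UTC-2).
Yara in UTC: 08:05-10:35, 13:00-15:35 (add 4h to convert from UTC-4).
Hiro in UTC: 08:00-10:45, 11:10-16:40 (subtract 2h to convert from UTC+2).
Priya in UTC: 08:45-11:45, 11:55-12:40, 13:45-15:35 (subtract 2h to convert from UTC+2).
Viktor ∩ Yara: 08:10-10:35, 13:00-15:35.
Viktor ∩ Yara ∩ Hiro: 08:10-10:35, 13:00-15:35.
Viktor ∩ Yara ∩ Hiro ∩ Priya: 08:45-10:35, 13:45-15:35.
The last common window of at least 75 minutes is 13:45-15:35; a 75-minute meeting can start as late as 14:20 and still end by 15:35.

14:20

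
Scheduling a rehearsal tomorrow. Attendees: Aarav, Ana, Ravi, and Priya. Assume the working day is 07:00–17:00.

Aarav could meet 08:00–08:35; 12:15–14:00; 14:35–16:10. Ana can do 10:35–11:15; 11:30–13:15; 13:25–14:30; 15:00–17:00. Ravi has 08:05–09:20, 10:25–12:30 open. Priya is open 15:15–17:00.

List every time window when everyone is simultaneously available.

Aarav ∩ Ana: 12:15-13:15, 13:25-14:00, 15:00-16:10.
Aarav ∩ Ana ∩ Ravi: 12:15-12:30.
Aarav ∩ Ana ∩ Ravi ∩ Priya: ∅.
There is no time when everyone is free.

none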